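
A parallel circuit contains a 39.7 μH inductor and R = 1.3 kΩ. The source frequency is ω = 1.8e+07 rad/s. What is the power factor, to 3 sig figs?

0.482

X_L = ωL = 715 Ω
Parallel: admittances add. Y = 1/R + 1/(jωL)
Y = (0.000769 − j0.00140) S
|Y| = 0.00160 S → |Z| = 1/|Y| = 626 Ω, ∠Z = −∠Y = 61.2°
cos φ = cos(61.2°) = 0.482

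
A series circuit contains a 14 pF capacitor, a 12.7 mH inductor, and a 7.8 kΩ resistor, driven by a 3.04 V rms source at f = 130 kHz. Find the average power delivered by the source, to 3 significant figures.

12.0 μW

ω = 2πf = 816800 rad/s
X_L = ωL = 10400 Ω
X_C = 1/(ωC) = 87400 Ω
Net reactance X = X_L − X_C = -77100 Ω
Z = 7800 − j77100 Ω
|Z| = √(7800² + 77100²) = 77500 Ω
∠Z = arctan(-77100/7800) = -84.2°
I = V/|Z| = 39.2 μA
P = VI cos φ = 3.04 × 3.92e-05 × cos(-84.2°) = 12.0 μW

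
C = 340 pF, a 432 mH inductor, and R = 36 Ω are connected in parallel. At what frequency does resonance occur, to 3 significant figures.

13.1 kHz

ω₀ = 1/√(LC) = 1/√(0.432 × 3.4e-10) = 82510 rad/s
f₀ = ω₀/(2π) = 13.1 kHz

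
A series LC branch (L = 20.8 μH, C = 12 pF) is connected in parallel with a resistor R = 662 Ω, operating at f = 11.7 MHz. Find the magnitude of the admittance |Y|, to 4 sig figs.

ω = 2πf = 7.351e+07 rad/s
X_L = ωL = 1529 Ω
X_C = 1/(ωC) = 1134 Ω
Branch 1: Z₁ = R = 662.0 Ω
Branch 2 (series LC): Z₂ = j(X_L − X_C) = j395.5 Ω
Parallel: Z = Z₁Z₂/(Z₁+Z₂), |Z| = 339.5 Ω, ∠Z = 59.14°
|Y| = 1/|Z| = 2.945 mS

2.945 mS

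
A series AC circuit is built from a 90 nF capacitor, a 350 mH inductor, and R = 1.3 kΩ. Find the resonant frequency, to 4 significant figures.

ω₀ = 1/√(LC) = 1/√(0.35 × 9e-08) = 5634 rad/s
f₀ = ω₀/(2π) = 896.7 Hz

896.7 Hz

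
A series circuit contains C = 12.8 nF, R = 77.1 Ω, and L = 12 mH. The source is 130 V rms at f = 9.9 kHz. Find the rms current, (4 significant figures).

ω = 2πf = 62200 rad/s
X_L = ωL = 746.4 Ω
X_C = 1/(ωC) = 1256 Ω
Net reactance X = X_L − X_C = -509.5 Ω
Z = 77.10 − j509.5 Ω
|Z| = √(77.10² + 509.5²) = 515.3 Ω
I = V/|Z| = 130/515.3 = 252.3 mA

252.3 mA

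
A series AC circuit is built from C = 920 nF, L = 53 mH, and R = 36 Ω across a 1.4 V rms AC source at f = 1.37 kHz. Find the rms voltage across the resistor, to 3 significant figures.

0.152 V

ω = 2πf = 8608 rad/s
X_L = ωL = 456 Ω
X_C = 1/(ωC) = 126 Ω
Net reactance X = X_L − X_C = 330 Ω
Z = 36.0 + j330 Ω
|Z| = √(36.0² + 330²) = 332 Ω
I = V/|Z| = 4.22 mA
V_R = I·|Z_R| = 0.00422 × 36.0 = 0.152 V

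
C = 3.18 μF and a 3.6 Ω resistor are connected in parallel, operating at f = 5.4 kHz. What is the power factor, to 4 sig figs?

ω = 2πf = 33930 rad/s
X_C = 1/(ωC) = 9.268 Ω
Parallel: admittances add. Y = 1/R + jωC
Y = (0.2778 + j0.1079) S
|Y| = 0.2980 S → |Z| = 1/|Y| = 3.356 Ω, ∠Z = −∠Y = -21.23°
cos φ = cos(-21.23°) = 0.9322

0.9322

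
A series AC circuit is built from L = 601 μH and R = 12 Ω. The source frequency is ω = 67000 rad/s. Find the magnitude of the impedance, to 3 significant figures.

42.0 Ω

X_L = ωL = 40.3 Ω
Z = 12.0 + j40.3 Ω
|Z| = √(12.0² + 40.3²) = 42.0 Ω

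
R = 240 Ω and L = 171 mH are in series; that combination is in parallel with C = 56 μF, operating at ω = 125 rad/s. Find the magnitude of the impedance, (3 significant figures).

X_L = ωL = 21.4 Ω
X_C = 1/(ωC) = 143 Ω
Branch 1 (R+jX_L): Z₁ = 240 + j21.4 Ω, |Z₁| = 241 Ω
Branch 2 (−jX_C): Z₂ = −j143 Ω
Parallel: Z = Z₁Z₂/(Z₁+Z₂), |Z| = 128 Ω, ∠Z = -58.1°

128 Ω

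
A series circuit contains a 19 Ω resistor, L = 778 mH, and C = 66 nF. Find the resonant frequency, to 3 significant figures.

702 Hz

ω₀ = 1/√(LC) = 1/√(0.778 × 6.6e-08) = 4413 rad/s
f₀ = ω₀/(2π) = 702 Hz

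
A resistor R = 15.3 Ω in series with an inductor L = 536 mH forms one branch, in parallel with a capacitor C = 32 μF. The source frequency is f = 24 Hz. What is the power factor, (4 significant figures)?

0.3027

ω = 2πf = 150.8 rad/s
X_L = ωL = 80.83 Ω
X_C = 1/(ωC) = 207.2 Ω
Branch 1 (R+jX_L): Z₁ = 15.30 + j80.83 Ω, |Z₁| = 82.26 Ω
Branch 2 (−jX_C): Z₂ = −j207.2 Ω
Parallel: Z = Z₁Z₂/(Z₁+Z₂), |Z| = 133.9 Ω, ∠Z = 72.38°
cos φ = cos(72.38°) = 0.3027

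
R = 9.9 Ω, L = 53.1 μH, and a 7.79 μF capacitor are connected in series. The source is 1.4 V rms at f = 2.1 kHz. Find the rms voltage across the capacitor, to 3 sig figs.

ω = 2πf = 13190 rad/s
X_L = ωL = 0.701 Ω
X_C = 1/(ωC) = 9.73 Ω
Net reactance X = X_L − X_C = -9.03 Ω
Z = 9.90 − j9.03 Ω
|Z| = √(9.90² + 9.03²) = 13.4 Ω
I = V/|Z| = 104 mA
V_C = I·|Z_C| = 0.104 × 9.73 = 1.02 V

1.02 V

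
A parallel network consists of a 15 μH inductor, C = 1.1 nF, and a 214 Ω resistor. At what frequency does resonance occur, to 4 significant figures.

1.239 MHz

ω₀ = 1/√(LC) = 1/√(1.5e-05 × 1.1e-09) = 7.785e+06 rad/s
f₀ = ω₀/(2π) = 1.239 MHz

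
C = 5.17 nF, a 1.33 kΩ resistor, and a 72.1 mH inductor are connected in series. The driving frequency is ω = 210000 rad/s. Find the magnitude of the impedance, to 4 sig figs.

X_L = ωL = 15140 Ω
X_C = 1/(ωC) = 921.1 Ω
Net reactance X = X_L − X_C = 14220 Ω
Z = 1330 + j14220 Ω
|Z| = √(1330² + 14220²) = 14280 Ω

14280 Ω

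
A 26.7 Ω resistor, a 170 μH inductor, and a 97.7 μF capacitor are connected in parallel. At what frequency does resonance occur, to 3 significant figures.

ω₀ = 1/√(LC) = 1/√(0.00017 × 9.77e-05) = 7759 rad/s
f₀ = ω₀/(2π) = 1.23 kHz

1.23 kHz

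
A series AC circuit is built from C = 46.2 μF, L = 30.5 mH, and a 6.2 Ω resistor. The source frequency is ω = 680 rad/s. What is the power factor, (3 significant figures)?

0.488

X_L = ωL = 20.7 Ω
X_C = 1/(ωC) = 31.8 Ω
Net reactance X = X_L − X_C = -11.1 Ω
Z = 6.20 − j11.1 Ω
|Z| = √(6.20² + 11.1²) = 12.7 Ω
∠Z = arctan(-11.1/6.20) = -60.8°
cos φ = cos(-60.8°) = 0.488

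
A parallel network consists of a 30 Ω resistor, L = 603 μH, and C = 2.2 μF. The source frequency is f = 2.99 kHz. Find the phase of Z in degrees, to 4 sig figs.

54.62°

ω = 2πf = 18790 rad/s
X_L = ωL = 11.33 Ω
X_C = 1/(ωC) = 24.20 Ω
Parallel: admittances add. Y = 1/R + 1/(jωL) + jωC
Y = (0.03333 − j0.04694) S
|Y| = 0.05757 S → |Z| = 1/|Y| = 17.37 Ω, ∠Z = −∠Y = 54.62°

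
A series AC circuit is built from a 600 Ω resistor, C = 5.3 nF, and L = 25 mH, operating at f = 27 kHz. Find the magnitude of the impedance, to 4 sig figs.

3186 Ω

ω = 2πf = 169600 rad/s
X_L = ωL = 4241 Ω
X_C = 1/(ωC) = 1112 Ω
Net reactance X = X_L − X_C = 3129 Ω
Z = 600.0 + j3129 Ω
|Z| = √(600.0² + 3129²) = 3186 Ω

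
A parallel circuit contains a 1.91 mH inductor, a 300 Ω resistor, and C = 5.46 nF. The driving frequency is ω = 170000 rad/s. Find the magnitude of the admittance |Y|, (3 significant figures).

3.97 mS

X_L = ωL = 325 Ω
X_C = 1/(ωC) = 1080 Ω
Parallel: admittances add. Y = 1/R + 1/(jωL) + jωC
Y = (0.00333 − j0.00215) S
|Y| = 0.00397 S → |Z| = 1/|Y| = 252 Ω, ∠Z = −∠Y = 32.8°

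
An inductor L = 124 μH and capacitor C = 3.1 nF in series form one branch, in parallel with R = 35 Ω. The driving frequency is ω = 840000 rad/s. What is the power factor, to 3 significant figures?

X_L = ωL = 104 Ω
X_C = 1/(ωC) = 384 Ω
Branch 1: Z₁ = R = 35.0 Ω
Branch 2 (series LC): Z₂ = j(X_L − X_C) = −j280 Ω
Parallel: Z = Z₁Z₂/(Z₁+Z₂), |Z| = 34.7 Ω, ∠Z = -7.13°
cos φ = cos(-7.13°) = 0.992

0.992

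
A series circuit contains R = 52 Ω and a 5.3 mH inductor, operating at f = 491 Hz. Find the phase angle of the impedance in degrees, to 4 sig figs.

ω = 2πf = 3085 rad/s
X_L = ωL = 16.35 Ω
Z = 52.00 + j16.35 Ω
|Z| = √(52.00² + 16.35²) = 54.51 Ω
∠Z = arctan(16.35/52.00) = 17.46°

17.46°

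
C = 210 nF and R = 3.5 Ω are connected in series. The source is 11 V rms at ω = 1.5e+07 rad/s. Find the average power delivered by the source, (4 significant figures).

34.29 W

X_C = 1/(ωC) = 0.3175 Ω
Z = 3.500 − j0.3175 Ω
|Z| = √(3.500² + 0.3175²) = 3.514 Ω
∠Z = arctan(-0.3175/3.500) = -5.183°
I = V/|Z| = 3.130 A
P = VI cos φ = 11 × 3.130 × cos(-5.183°) = 34.29 W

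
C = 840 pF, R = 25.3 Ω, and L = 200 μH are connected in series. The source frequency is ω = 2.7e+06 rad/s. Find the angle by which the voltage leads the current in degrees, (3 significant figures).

X_L = ωL = 540 Ω
X_C = 1/(ωC) = 441 Ω
Net reactance X = X_L − X_C = 99.1 Ω
Z = 25.3 + j99.1 Ω
|Z| = √(25.3² + 99.1²) = 102 Ω
∠Z = arctan(99.1/25.3) = 75.7°

75.7°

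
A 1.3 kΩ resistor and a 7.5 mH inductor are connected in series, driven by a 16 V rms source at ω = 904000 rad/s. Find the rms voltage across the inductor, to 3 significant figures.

X_L = ωL = 6780 Ω
Z = 1300 + j6780 Ω
|Z| = √(1300² + 6780²) = 6900 Ω
I = V/|Z| = 2.32 mA
V_L = I·|Z_L| = 0.00232 × 6780 = 15.7 V

15.7 V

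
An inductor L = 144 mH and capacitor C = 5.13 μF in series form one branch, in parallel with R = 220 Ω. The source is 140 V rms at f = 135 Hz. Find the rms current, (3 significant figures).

ω = 2πf = 848.2 rad/s
X_L = ωL = 122 Ω
X_C = 1/(ωC) = 230 Ω
Branch 1: Z₁ = R = 220 Ω
Branch 2 (series LC): Z₂ = j(X_L − X_C) = −j108 Ω
Parallel: Z = Z₁Z₂/(Z₁+Z₂), |Z| = 96.7 Ω, ∠Z = -63.9°
I = V/|Z| = 140/96.7 = 1.45 A

1.45 A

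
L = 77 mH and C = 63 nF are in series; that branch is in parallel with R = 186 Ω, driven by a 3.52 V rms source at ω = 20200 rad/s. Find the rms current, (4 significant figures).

19.47 mA

X_L = ωL = 1555 Ω
X_C = 1/(ωC) = 785.8 Ω
Branch 1: Z₁ = R = 186.0 Ω
Branch 2 (series LC): Z₂ = j(X_L − X_C) = j769.6 Ω
Parallel: Z = Z₁Z₂/(Z₁+Z₂), |Z| = 180.8 Ω, ∠Z = 13.59°
I = V/|Z| = 3.52/180.8 = 19.47 mA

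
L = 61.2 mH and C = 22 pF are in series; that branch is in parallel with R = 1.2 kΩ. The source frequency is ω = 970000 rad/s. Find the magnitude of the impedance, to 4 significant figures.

1195 Ω

X_L = ωL = 59360 Ω
X_C = 1/(ωC) = 46860 Ω
Branch 1: Z₁ = R = 1200 Ω
Branch 2 (series LC): Z₂ = j(X_L − X_C) = j12500 Ω
Parallel: Z = Z₁Z₂/(Z₁+Z₂), |Z| = 1195 Ω, ∠Z = 5.482°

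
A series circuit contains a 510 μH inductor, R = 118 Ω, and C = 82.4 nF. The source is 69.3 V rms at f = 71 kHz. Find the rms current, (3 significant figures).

298 mA

ω = 2πf = 446100 rad/s
X_L = ωL = 228 Ω
X_C = 1/(ωC) = 27.2 Ω
Net reactance X = X_L − X_C = 200 Ω
Z = 118 + j200 Ω
|Z| = √(118² + 200²) = 232 Ω
I = V/|Z| = 69.3/232 = 298 mA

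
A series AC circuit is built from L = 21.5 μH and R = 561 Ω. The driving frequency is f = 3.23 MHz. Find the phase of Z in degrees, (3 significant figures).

ω = 2πf = 2.029e+07 rad/s
X_L = ωL = 436 Ω
Z = 561 + j436 Ω
|Z| = √(561² + 436²) = 711 Ω
∠Z = arctan(436/561) = 37.9°

37.9°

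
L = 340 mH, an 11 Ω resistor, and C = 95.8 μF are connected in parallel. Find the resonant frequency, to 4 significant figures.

27.89 Hz

ω₀ = 1/√(LC) = 1/√(0.34 × 9.58e-05) = 175.2 rad/s
f₀ = ω₀/(2π) = 27.89 Hz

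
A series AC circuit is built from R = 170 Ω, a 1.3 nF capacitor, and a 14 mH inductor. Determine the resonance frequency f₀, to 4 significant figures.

37.31 kHz

ω₀ = 1/√(LC) = 1/√(0.014 × 1.3e-09) = 234400 rad/s
f₀ = ω₀/(2π) = 37.31 kHz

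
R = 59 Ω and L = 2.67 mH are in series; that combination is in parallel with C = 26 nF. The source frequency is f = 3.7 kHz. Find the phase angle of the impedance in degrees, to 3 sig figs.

44.3°

ω = 2πf = 23250 rad/s
X_L = ωL = 62.1 Ω
X_C = 1/(ωC) = 1650 Ω
Branch 1 (R+jX_L): Z₁ = 59.0 + j62.1 Ω, |Z₁| = 85.6 Ω
Branch 2 (−jX_C): Z₂ = −j1650 Ω
Parallel: Z = Z₁Z₂/(Z₁+Z₂), |Z| = 88.9 Ω, ∠Z = 44.3°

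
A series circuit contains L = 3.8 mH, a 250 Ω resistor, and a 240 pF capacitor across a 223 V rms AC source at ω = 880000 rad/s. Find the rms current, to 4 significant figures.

157.8 mA

X_L = ωL = 3344 Ω
X_C = 1/(ωC) = 4735 Ω
Net reactance X = X_L − X_C = -1391 Ω
Z = 250.0 − j1391 Ω
|Z| = √(250.0² + 1391²) = 1413 Ω
I = V/|Z| = 223/1413 = 157.8 mA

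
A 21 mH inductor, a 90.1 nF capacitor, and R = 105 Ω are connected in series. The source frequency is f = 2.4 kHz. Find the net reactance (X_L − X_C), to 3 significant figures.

ω = 2πf = 15080 rad/s
X_L = ωL = 317 Ω
X_C = 1/(ωC) = 736 Ω
X = 317 − 736 = -419 Ω

-419 Ω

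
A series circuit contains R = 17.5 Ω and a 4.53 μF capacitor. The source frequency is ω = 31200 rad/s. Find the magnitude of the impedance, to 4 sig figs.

X_C = 1/(ωC) = 7.075 Ω
Z = 17.50 − j7.075 Ω
|Z| = √(17.50² + 7.075²) = 18.88 Ω

18.88 Ω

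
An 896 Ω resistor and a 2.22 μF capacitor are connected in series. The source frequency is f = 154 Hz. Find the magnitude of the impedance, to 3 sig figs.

ω = 2πf = 967.6 rad/s
X_C = 1/(ωC) = 466 Ω
Z = 896 − j466 Ω
|Z| = √(896² + 466²) = 1010 Ω

1010 Ω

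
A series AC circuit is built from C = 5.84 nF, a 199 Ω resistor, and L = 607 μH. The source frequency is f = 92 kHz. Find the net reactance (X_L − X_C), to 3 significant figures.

ω = 2πf = 578100 rad/s
X_L = ωL = 351 Ω
X_C = 1/(ωC) = 296 Ω
X = 351 − 296 = 54.7 Ω

54.7 Ω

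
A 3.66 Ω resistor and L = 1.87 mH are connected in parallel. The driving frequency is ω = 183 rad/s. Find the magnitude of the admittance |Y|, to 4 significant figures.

2.935 S

X_L = ωL = 0.3422 Ω
Parallel: admittances add. Y = 1/R + 1/(jωL)
Y = (0.2732 − j2.922) S
|Y| = 2.935 S → |Z| = 1/|Y| = 0.3407 Ω, ∠Z = −∠Y = 84.66°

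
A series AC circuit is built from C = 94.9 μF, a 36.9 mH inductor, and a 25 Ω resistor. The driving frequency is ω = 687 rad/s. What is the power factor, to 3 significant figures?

0.928

X_L = ωL = 25.4 Ω
X_C = 1/(ωC) = 15.3 Ω
Net reactance X = X_L − X_C = 10.0 Ω
Z = 25.0 + j10.0 Ω
|Z| = √(25.0² + 10.0²) = 26.9 Ω
∠Z = arctan(10.0/25.0) = 21.8°
cos φ = cos(21.8°) = 0.928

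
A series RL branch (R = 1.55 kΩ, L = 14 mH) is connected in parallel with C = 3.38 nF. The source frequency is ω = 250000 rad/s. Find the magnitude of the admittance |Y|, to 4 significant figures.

X_L = ωL = 3500 Ω
X_C = 1/(ωC) = 1183 Ω
Branch 1 (R+jX_L): Z₁ = 1550 + j3500 Ω, |Z₁| = 3828 Ω
Branch 2 (−jX_C): Z₂ = −j1183 Ω
Parallel: Z = Z₁Z₂/(Z₁+Z₂), |Z| = 1625 Ω, ∠Z = -80.10°
|Y| = 1/|Z| = 615.3 μS

615.3 μS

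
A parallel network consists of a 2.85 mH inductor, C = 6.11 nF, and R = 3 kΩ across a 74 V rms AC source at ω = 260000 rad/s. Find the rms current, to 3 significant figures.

X_L = ωL = 741 Ω
X_C = 1/(ωC) = 629 Ω
Parallel: admittances add. Y = 1/R + 1/(jωL) + jωC
Y = (0.000333 + j0.000239) S
|Y| = 0.000410 S → |Z| = 1/|Y| = 2440 Ω, ∠Z = −∠Y = -35.6°
I = V/|Z| = 74/2440 = 30.4 mA

30.4 mA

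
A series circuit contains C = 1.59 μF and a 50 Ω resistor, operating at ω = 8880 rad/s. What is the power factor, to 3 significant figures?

0.577

X_C = 1/(ωC) = 70.8 Ω
Z = 50.0 − j70.8 Ω
|Z| = √(50.0² + 70.8²) = 86.7 Ω
∠Z = arctan(-70.8/50.0) = -54.8°
cos φ = cos(-54.8°) = 0.577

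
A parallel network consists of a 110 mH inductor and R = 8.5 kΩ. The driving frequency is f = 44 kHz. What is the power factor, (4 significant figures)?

0.9631

ω = 2πf = 276500 rad/s
X_L = ωL = 30410 Ω
Parallel: admittances add. Y = 1/R + 1/(jωL)
Y = (0.0001176 − j3.288e-05) S
|Y| = 0.0001222 S → |Z| = 1/|Y| = 8186 Ω, ∠Z = −∠Y = 15.62°
cos φ = cos(15.62°) = 0.9631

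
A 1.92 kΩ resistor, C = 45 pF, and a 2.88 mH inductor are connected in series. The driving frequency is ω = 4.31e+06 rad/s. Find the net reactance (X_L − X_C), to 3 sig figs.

X_L = ωL = 12400 Ω
X_C = 1/(ωC) = 5160 Ω
X = 12400 − 5160 = 7260 Ω

7260 Ω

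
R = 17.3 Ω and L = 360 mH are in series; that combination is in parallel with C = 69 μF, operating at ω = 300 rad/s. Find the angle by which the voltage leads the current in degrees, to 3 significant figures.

-82.9°

X_L = ωL = 108 Ω
X_C = 1/(ωC) = 48.3 Ω
Branch 1 (R+jX_L): Z₁ = 17.3 + j108 Ω, |Z₁| = 109 Ω
Branch 2 (−jX_C): Z₂ = −j48.3 Ω
Parallel: Z = Z₁Z₂/(Z₁+Z₂), |Z| = 85.0 Ω, ∠Z = -82.9°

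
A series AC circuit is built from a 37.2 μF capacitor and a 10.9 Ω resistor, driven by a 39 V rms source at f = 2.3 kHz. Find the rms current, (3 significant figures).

ω = 2πf = 14450 rad/s
X_C = 1/(ωC) = 1.86 Ω
Z = 10.9 − j1.86 Ω
|Z| = √(10.9² + 1.86²) = 11.1 Ω
I = V/|Z| = 39/11.1 = 3.53 A

3.53 A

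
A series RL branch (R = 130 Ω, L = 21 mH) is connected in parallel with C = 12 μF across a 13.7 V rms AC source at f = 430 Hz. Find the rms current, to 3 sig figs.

415 mA

ω = 2πf = 2702 rad/s
X_L = ωL = 56.7 Ω
X_C = 1/(ωC) = 30.8 Ω
Branch 1 (R+jX_L): Z₁ = 130 + j56.7 Ω, |Z₁| = 142 Ω
Branch 2 (−jX_C): Z₂ = −j30.8 Ω
Parallel: Z = Z₁Z₂/(Z₁+Z₂), |Z| = 33.0 Ω, ∠Z = -77.7°
I = V/|Z| = 13.7/33.0 = 415 mA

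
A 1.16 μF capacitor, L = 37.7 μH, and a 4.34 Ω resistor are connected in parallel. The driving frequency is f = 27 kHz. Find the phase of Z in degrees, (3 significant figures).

ω = 2πf = 169600 rad/s
X_L = ωL = 6.40 Ω
X_C = 1/(ωC) = 5.08 Ω
Parallel: admittances add. Y = 1/R + 1/(jωL) + jωC
Y = (0.230 + j0.0404) S
|Y| = 0.234 S → |Z| = 1/|Y| = 4.27 Ω, ∠Z = −∠Y = -9.95°

-9.95°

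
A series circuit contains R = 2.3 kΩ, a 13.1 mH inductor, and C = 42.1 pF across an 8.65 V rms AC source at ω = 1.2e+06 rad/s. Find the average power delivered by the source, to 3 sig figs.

7.86 mW

X_L = ωL = 15700 Ω
X_C = 1/(ωC) = 19800 Ω
Net reactance X = X_L − X_C = -4070 Ω
Z = 2300 − j4070 Ω
|Z| = √(2300² + 4070²) = 4680 Ω
∠Z = arctan(-4070/2300) = -60.6°
I = V/|Z| = 1.85 mA
P = VI cos φ = 8.65 × 0.00185 × cos(-60.6°) = 7.86 mW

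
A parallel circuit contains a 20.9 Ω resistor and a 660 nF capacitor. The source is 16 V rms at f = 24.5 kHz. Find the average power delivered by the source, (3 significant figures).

ω = 2πf = 153900 rad/s
X_C = 1/(ωC) = 9.84 Ω
Parallel: admittances add. Y = 1/R + jωC
Y = (0.0478 + j0.102) S
|Y| = 0.112 S → |Z| = 1/|Y| = 8.90 Ω, ∠Z = −∠Y = -64.8°
I = V/|Z| = 1.80 A
P = VI cos φ = 16 × 1.80 × cos(-64.8°) = 12.2 W

12.2 W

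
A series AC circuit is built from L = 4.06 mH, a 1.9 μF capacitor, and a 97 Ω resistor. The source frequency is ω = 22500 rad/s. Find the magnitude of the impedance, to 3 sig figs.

X_L = ωL = 91.4 Ω
X_C = 1/(ωC) = 23.4 Ω
Net reactance X = X_L − X_C = 68.0 Ω
Z = 97.0 + j68.0 Ω
|Z| = √(97.0² + 68.0²) = 118 Ω

118 Ω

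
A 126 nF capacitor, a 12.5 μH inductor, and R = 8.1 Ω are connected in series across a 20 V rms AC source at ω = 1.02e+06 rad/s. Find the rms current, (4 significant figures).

2.105 A

X_L = ωL = 12.75 Ω
X_C = 1/(ωC) = 7.781 Ω
Net reactance X = X_L − X_C = 4.969 Ω
Z = 8.100 + j4.969 Ω
|Z| = √(8.100² + 4.969²) = 9.503 Ω
I = V/|Z| = 20/9.503 = 2.105 A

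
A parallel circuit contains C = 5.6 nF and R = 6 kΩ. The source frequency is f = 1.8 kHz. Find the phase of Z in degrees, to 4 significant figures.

ω = 2πf = 11310 rad/s
X_C = 1/(ωC) = 15790 Ω
Parallel: admittances add. Y = 1/R + jωC
Y = (0.0001667 + j6.333e-05) S
|Y| = 0.0001783 S → |Z| = 1/|Y| = 5609 Ω, ∠Z = −∠Y = -20.81°

-20.81°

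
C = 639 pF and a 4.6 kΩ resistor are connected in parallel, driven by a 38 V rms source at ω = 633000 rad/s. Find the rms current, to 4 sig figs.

17.45 mA

X_C = 1/(ωC) = 2472 Ω
Parallel: admittances add. Y = 1/R + jωC
Y = (0.0002174 + j0.0004045) S
|Y| = 0.0004592 S → |Z| = 1/|Y| = 2178 Ω, ∠Z = −∠Y = -61.74°
I = V/|Z| = 38/2178 = 17.45 mA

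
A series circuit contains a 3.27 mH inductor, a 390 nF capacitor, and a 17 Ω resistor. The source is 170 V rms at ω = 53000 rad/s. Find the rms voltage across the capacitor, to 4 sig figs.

X_L = ωL = 173.3 Ω
X_C = 1/(ωC) = 48.38 Ω
Net reactance X = X_L − X_C = 124.9 Ω
Z = 17.00 + j124.9 Ω
|Z| = √(17.00² + 124.9²) = 126.1 Ω
I = V/|Z| = 1.348 A
V_C = I·|Z_C| = 1.348 × 48.38 = 65.23 V

65.23 V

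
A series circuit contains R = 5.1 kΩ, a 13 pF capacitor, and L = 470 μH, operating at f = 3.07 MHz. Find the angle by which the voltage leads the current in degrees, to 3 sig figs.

ω = 2πf = 1.929e+07 rad/s
X_L = ωL = 9070 Ω
X_C = 1/(ωC) = 3990 Ω
Net reactance X = X_L − X_C = 5080 Ω
Z = 5100 + j5080 Ω
|Z| = √(5100² + 5080²) = 7200 Ω
∠Z = arctan(5080/5100) = 44.9°

44.9°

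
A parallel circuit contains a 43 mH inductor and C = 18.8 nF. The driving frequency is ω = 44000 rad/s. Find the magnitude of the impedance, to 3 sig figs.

X_L = ωL = 1890 Ω
X_C = 1/(ωC) = 1210 Ω
Parallel: admittances add. Y = 1/(jωL) + jωC
Y = (0 + j0.000299) S
|Y| = 0.000299 S → |Z| = 1/|Y| = 3350 Ω, ∠Z = −∠Y = -90.0°

3350 Ω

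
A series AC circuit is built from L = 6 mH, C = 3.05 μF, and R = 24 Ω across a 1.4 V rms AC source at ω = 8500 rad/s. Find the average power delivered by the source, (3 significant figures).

X_L = ωL = 51.0 Ω
X_C = 1/(ωC) = 38.6 Ω
Net reactance X = X_L − X_C = 12.4 Ω
Z = 24.0 + j12.4 Ω
|Z| = √(24.0² + 12.4²) = 27.0 Ω
∠Z = arctan(12.4/24.0) = 27.4°
I = V/|Z| = 51.8 mA
P = VI cos φ = 1.4 × 0.0518 × cos(27.4°) = 64.4 mW

64.4 mW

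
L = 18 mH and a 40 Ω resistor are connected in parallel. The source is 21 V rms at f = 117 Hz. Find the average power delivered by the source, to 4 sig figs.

ω = 2πf = 735.1 rad/s
X_L = ωL = 13.23 Ω
Parallel: admittances add. Y = 1/R + 1/(jωL)
Y = (0.02500 − j0.07557) S
|Y| = 0.07960 S → |Z| = 1/|Y| = 12.56 Ω, ∠Z = −∠Y = 71.70°
I = V/|Z| = 1.672 A
P = VI cos φ = 21 × 1.672 × cos(71.70°) = 11.02 W

11.02 W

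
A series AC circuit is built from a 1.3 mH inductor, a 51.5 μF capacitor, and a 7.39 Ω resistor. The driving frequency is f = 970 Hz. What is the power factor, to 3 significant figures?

0.842

ω = 2πf = 6095 rad/s
X_L = ωL = 7.92 Ω
X_C = 1/(ωC) = 3.19 Ω
Net reactance X = X_L − X_C = 4.74 Ω
Z = 7.39 + j4.74 Ω
|Z| = √(7.39² + 4.74²) = 8.78 Ω
∠Z = arctan(4.74/7.39) = 32.7°
cos φ = cos(32.7°) = 0.842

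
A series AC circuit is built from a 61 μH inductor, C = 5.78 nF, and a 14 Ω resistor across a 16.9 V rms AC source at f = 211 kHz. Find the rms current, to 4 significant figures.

ω = 2πf = 1.326e+06 rad/s
X_L = ωL = 80.87 Ω
X_C = 1/(ωC) = 130.5 Ω
Net reactance X = X_L − X_C = -49.63 Ω
Z = 14.00 − j49.63 Ω
|Z| = √(14.00² + 49.63²) = 51.57 Ω
I = V/|Z| = 16.9/51.57 = 327.7 mA

327.7 mA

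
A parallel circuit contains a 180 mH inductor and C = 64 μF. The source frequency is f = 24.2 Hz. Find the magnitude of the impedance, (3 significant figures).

37.3 Ω

ω = 2πf = 152.1 rad/s
X_L = ωL = 27.4 Ω
X_C = 1/(ωC) = 103 Ω
Parallel: admittances add. Y = 1/(jωL) + jωC
Y = (0 − j0.0268) S
|Y| = 0.0268 S → |Z| = 1/|Y| = 37.3 Ω, ∠Z = −∠Y = 90.0°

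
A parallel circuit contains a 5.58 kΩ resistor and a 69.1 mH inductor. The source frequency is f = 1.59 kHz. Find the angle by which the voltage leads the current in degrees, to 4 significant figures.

82.95°

ω = 2πf = 9990 rad/s
X_L = ωL = 690.3 Ω
Parallel: admittances add. Y = 1/R + 1/(jωL)
Y = (0.0001792 − j0.001449) S
|Y| = 0.001460 S → |Z| = 1/|Y| = 685.1 Ω, ∠Z = −∠Y = 82.95°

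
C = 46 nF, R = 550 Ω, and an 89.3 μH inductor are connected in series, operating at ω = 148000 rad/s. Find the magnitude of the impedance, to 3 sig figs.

566 Ω

X_L = ωL = 13.2 Ω
X_C = 1/(ωC) = 147 Ω
Net reactance X = X_L − X_C = -134 Ω
Z = 550 − j134 Ω
|Z| = √(550² + 134²) = 566 Ω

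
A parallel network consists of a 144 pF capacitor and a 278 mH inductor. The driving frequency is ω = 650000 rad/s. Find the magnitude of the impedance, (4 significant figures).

11360 Ω

X_L = ωL = 180700 Ω
X_C = 1/(ωC) = 10680 Ω
Parallel: admittances add. Y = 1/(jωL) + jωC
Y = (0 + j8.807e-05) S
|Y| = 8.807e-05 S → |Z| = 1/|Y| = 11360 Ω, ∠Z = −∠Y = -90.00°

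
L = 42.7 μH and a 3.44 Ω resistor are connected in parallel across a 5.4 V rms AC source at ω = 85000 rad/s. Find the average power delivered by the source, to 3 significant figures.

X_L = ωL = 3.63 Ω
Parallel: admittances add. Y = 1/R + 1/(jωL)
Y = (0.291 − j0.276) S
|Y| = 0.401 S → |Z| = 1/|Y| = 2.50 Ω, ∠Z = −∠Y = 43.5°
I = V/|Z| = 2.16 A
P = VI cos φ = 5.4 × 2.16 × cos(43.5°) = 8.48 W

8.48 W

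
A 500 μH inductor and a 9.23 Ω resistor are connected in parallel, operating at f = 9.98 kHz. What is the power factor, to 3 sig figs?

0.959

ω = 2πf = 62710 rad/s
X_L = ωL = 31.4 Ω
Parallel: admittances add. Y = 1/R + 1/(jωL)
Y = (0.108 − j0.0319) S
|Y| = 0.113 S → |Z| = 1/|Y| = 8.85 Ω, ∠Z = −∠Y = 16.4°
cos φ = cos(16.4°) = 0.959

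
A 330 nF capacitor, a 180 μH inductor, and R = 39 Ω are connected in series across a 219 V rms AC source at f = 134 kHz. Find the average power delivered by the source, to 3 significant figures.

ω = 2πf = 841900 rad/s
X_L = ωL = 152 Ω
X_C = 1/(ωC) = 3.60 Ω
Net reactance X = X_L − X_C = 148 Ω
Z = 39.0 + j148 Ω
|Z| = √(39.0² + 148²) = 153 Ω
∠Z = arctan(148/39.0) = 75.2°
I = V/|Z| = 1.43 A
P = VI cos φ = 219 × 1.43 × cos(75.2°) = 79.9 W

79.9 W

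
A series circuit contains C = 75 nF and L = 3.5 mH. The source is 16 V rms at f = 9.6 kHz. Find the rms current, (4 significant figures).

ω = 2πf = 60320 rad/s
X_L = ωL = 211.1 Ω
X_C = 1/(ωC) = 221.0 Ω
Net reactance X = X_L − X_C = -9.934 Ω
Z = − j9.934 Ω
|Z| = √(0² + 9.934²) = 9.934 Ω
I = V/|Z| = 16/9.934 = 1.611 A

1.611 A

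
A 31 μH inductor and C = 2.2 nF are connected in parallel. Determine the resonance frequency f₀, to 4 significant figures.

ω₀ = 1/√(LC) = 1/√(3.1e-05 × 2.2e-09) = 3.829e+06 rad/s
f₀ = ω₀/(2π) = 609.4 kHz

609.4 kHz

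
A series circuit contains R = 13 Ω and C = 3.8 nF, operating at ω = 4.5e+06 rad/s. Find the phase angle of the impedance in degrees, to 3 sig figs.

-77.5°

X_C = 1/(ωC) = 58.5 Ω
Z = 13.0 − j58.5 Ω
|Z| = √(13.0² + 58.5²) = 59.9 Ω
∠Z = arctan(-58.5/13.0) = -77.5°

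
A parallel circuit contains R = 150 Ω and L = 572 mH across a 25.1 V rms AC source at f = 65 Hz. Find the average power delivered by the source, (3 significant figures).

ω = 2πf = 408.4 rad/s
X_L = ωL = 234 Ω
Parallel: admittances add. Y = 1/R + 1/(jωL)
Y = (0.00667 − j0.00428) S
|Y| = 0.00792 S → |Z| = 1/|Y| = 126 Ω, ∠Z = −∠Y = 32.7°
I = V/|Z| = 199 mA
P = VI cos φ = 25.1 × 0.199 × cos(32.7°) = 4.20 W

4.20 W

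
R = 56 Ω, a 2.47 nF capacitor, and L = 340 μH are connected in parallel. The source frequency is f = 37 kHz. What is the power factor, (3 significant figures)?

ω = 2πf = 232500 rad/s
X_L = ωL = 79.0 Ω
X_C = 1/(ωC) = 1740 Ω
Parallel: admittances add. Y = 1/R + 1/(jωL) + jωC
Y = (0.0179 − j0.0121) S
|Y| = 0.0216 S → |Z| = 1/|Y| = 46.4 Ω, ∠Z = −∠Y = 34.1°
cos φ = cos(34.1°) = 0.828

0.828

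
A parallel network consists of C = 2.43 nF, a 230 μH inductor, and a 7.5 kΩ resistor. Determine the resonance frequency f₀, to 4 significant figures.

212.9 kHz

ω₀ = 1/√(LC) = 1/√(0.00023 × 2.43e-09) = 1.338e+06 rad/s
f₀ = ω₀/(2π) = 212.9 kHz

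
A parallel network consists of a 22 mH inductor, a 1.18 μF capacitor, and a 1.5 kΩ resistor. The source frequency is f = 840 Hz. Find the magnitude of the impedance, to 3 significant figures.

404 Ω

ω = 2πf = 5278 rad/s
X_L = ωL = 116 Ω
X_C = 1/(ωC) = 161 Ω
Parallel: admittances add. Y = 1/R + 1/(jωL) + jωC
Y = (0.000667 − j0.00238) S
|Y| = 0.00248 S → |Z| = 1/|Y| = 404 Ω, ∠Z = −∠Y = 74.4°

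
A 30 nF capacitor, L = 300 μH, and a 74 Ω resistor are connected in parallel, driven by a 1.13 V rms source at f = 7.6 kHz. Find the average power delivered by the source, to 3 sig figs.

17.3 mW

ω = 2πf = 47750 rad/s
X_L = ωL = 14.3 Ω
X_C = 1/(ωC) = 698 Ω
Parallel: admittances add. Y = 1/R + 1/(jωL) + jωC
Y = (0.0135 − j0.0684) S
|Y| = 0.0697 S → |Z| = 1/|Y| = 14.3 Ω, ∠Z = −∠Y = 78.8°
I = V/|Z| = 78.8 mA
P = VI cos φ = 1.13 × 0.0788 × cos(78.8°) = 17.3 mW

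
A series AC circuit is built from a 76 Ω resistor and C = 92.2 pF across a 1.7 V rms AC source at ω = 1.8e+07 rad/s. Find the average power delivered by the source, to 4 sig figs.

595.5 μW

X_C = 1/(ωC) = 602.6 Ω
Z = 76.00 − j602.6 Ω
|Z| = √(76.00² + 602.6²) = 607.3 Ω
∠Z = arctan(-602.6/76.00) = -82.81°
I = V/|Z| = 2.799 mA
P = VI cos φ = 1.7 × 0.002799 × cos(-82.81°) = 595.5 μW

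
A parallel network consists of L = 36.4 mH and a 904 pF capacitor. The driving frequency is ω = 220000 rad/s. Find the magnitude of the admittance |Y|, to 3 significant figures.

74.0 μS

X_L = ωL = 8010 Ω
X_C = 1/(ωC) = 5030 Ω
Parallel: admittances add. Y = 1/(jωL) + jωC
Y = (0 + j7.4e-05) S
|Y| = 7.4e-05 S → |Z| = 1/|Y| = 13500 Ω, ∠Z = −∠Y = -90.0°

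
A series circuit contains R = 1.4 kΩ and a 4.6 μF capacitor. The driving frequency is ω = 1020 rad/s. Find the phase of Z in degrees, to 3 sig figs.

-8.66°

X_C = 1/(ωC) = 213 Ω
Z = 1400 − j213 Ω
|Z| = √(1400² + 213²) = 1420 Ω
∠Z = arctan(-213/1400) = -8.66°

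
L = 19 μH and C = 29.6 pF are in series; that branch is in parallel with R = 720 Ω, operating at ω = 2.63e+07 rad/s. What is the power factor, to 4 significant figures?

X_L = ωL = 499.7 Ω
X_C = 1/(ωC) = 1285 Ω
Branch 1: Z₁ = R = 720.0 Ω
Branch 2 (series LC): Z₂ = j(X_L − X_C) = −j784.9 Ω
Parallel: Z = Z₁Z₂/(Z₁+Z₂), |Z| = 530.6 Ω, ∠Z = -42.53°
cos φ = cos(-42.53°) = 0.7369

0.7369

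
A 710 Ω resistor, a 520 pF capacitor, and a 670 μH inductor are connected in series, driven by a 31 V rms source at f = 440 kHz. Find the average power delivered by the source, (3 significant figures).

ω = 2πf = 2.765e+06 rad/s
X_L = ωL = 1850 Ω
X_C = 1/(ωC) = 696 Ω
Net reactance X = X_L − X_C = 1160 Ω
Z = 710 + j1160 Ω
|Z| = √(710² + 1160²) = 1360 Ω
∠Z = arctan(1160/710) = 58.5°
I = V/|Z| = 22.8 mA
P = VI cos φ = 31 × 0.0228 × cos(58.5°) = 370 mW

370 mW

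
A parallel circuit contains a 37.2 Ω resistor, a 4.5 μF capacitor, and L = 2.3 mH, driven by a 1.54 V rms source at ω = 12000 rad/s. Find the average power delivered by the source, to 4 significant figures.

X_L = ωL = 27.60 Ω
X_C = 1/(ωC) = 18.52 Ω
Parallel: admittances add. Y = 1/R + 1/(jωL) + jωC
Y = (0.02688 + j0.01777) S
|Y| = 0.03222 S → |Z| = 1/|Y| = 31.03 Ω, ∠Z = −∠Y = -33.46°
I = V/|Z| = 49.62 mA
P = VI cos φ = 1.54 × 0.04962 × cos(-33.46°) = 63.75 mW

63.75 mW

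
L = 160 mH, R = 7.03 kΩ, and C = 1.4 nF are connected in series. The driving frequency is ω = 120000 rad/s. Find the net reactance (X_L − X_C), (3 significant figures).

13200 Ω

X_L = ωL = 19200 Ω
X_C = 1/(ωC) = 5950 Ω
X = 19200 − 5950 = 13200 Ω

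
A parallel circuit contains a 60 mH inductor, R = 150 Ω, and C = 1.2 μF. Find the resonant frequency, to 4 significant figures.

ω₀ = 1/√(LC) = 1/√(0.06 × 1.2e-06) = 3727 rad/s
f₀ = ω₀/(2π) = 593.1 Hz

593.1 Hz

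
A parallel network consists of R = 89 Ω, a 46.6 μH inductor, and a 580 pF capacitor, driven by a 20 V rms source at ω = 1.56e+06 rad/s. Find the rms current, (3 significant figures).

X_L = ωL = 72.7 Ω
X_C = 1/(ωC) = 1110 Ω
Parallel: admittances add. Y = 1/R + 1/(jωL) + jωC
Y = (0.0112 − j0.0129) S
|Y| = 0.0171 S → |Z| = 1/|Y| = 58.6 Ω, ∠Z = −∠Y = 48.8°
I = V/|Z| = 20/58.6 = 341 mA

341 mA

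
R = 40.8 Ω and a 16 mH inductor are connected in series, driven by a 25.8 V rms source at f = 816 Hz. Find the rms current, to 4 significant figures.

ω = 2πf = 5127 rad/s
X_L = ωL = 82.03 Ω
Z = 40.80 + j82.03 Ω
|Z| = √(40.80² + 82.03²) = 91.62 Ω
I = V/|Z| = 25.8/91.62 = 281.6 mA

281.6 mA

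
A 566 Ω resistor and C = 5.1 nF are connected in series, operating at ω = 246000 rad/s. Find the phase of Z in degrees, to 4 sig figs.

-54.62°

X_C = 1/(ωC) = 797.1 Ω
Z = 566.0 − j797.1 Ω
|Z| = √(566.0² + 797.1²) = 977.6 Ω
∠Z = arctan(-797.1/566.0) = -54.62°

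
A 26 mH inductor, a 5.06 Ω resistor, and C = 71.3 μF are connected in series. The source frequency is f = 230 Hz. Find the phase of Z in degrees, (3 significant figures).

ω = 2πf = 1445 rad/s
X_L = ωL = 37.6 Ω
X_C = 1/(ωC) = 9.71 Ω
Net reactance X = X_L − X_C = 27.9 Ω
Z = 5.06 + j27.9 Ω
|Z| = √(5.06² + 27.9²) = 28.3 Ω
∠Z = arctan(27.9/5.06) = 79.7°

79.7°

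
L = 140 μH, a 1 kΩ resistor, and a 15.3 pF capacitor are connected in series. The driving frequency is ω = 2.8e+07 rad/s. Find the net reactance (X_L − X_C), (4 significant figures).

X_L = ωL = 3920 Ω
X_C = 1/(ωC) = 2334 Ω
X = 3920 − 2334 = 1586 Ω

1586 Ω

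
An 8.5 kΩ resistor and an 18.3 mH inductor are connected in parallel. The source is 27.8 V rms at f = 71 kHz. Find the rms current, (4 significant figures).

ω = 2πf = 446100 rad/s
X_L = ωL = 8164 Ω
Parallel: admittances add. Y = 1/R + 1/(jωL)
Y = (0.0001176 − j0.0001225) S
|Y| = 0.0001698 S → |Z| = 1/|Y| = 5888 Ω, ∠Z = −∠Y = 46.16°
I = V/|Z| = 27.8/5888 = 4.722 mA

4.722 mA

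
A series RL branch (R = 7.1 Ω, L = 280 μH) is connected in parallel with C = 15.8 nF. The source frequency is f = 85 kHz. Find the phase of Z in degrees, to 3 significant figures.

ω = 2πf = 534100 rad/s
X_L = ωL = 150 Ω
X_C = 1/(ωC) = 119 Ω
Branch 1 (R+jX_L): Z₁ = 7.10 + j150 Ω, |Z₁| = 150 Ω
Branch 2 (−jX_C): Z₂ = −j119 Ω
Parallel: Z = Z₁Z₂/(Z₁+Z₂), |Z| = 557 Ω, ∠Z = -79.8°

-79.8°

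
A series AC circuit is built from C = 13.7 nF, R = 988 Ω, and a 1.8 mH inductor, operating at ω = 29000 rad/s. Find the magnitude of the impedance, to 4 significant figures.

X_L = ωL = 52.20 Ω
X_C = 1/(ωC) = 2517 Ω
Net reactance X = X_L − X_C = -2465 Ω
Z = 988.0 − j2465 Ω
|Z| = √(988.0² + 2465²) = 2655 Ω

2655 Ω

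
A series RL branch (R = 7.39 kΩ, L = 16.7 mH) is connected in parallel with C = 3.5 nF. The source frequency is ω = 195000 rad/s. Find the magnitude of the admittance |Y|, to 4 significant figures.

X_L = ωL = 3256 Ω
X_C = 1/(ωC) = 1465 Ω
Branch 1 (R+jX_L): Z₁ = 7390 + j3256 Ω, |Z₁| = 8076 Ω
Branch 2 (−jX_C): Z₂ = −j1465 Ω
Parallel: Z = Z₁Z₂/(Z₁+Z₂), |Z| = 1556 Ω, ∠Z = -79.84°
|Y| = 1/|Z| = 642.6 μS

642.6 μS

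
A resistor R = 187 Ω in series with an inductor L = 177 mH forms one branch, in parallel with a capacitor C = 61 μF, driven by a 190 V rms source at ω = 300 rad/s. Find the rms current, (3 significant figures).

3.34 A

X_L = ωL = 53.1 Ω
X_C = 1/(ωC) = 54.6 Ω
Branch 1 (R+jX_L): Z₁ = 187 + j53.1 Ω, |Z₁| = 194 Ω
Branch 2 (−jX_C): Z₂ = −j54.6 Ω
Parallel: Z = Z₁Z₂/(Z₁+Z₂), |Z| = 56.8 Ω, ∠Z = -73.7°
I = V/|Z| = 190/56.8 = 3.34 A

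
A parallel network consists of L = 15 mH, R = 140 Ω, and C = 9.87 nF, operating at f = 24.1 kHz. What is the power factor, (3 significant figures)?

0.989

ω = 2πf = 151400 rad/s
X_L = ωL = 2270 Ω
X_C = 1/(ωC) = 669 Ω
Parallel: admittances add. Y = 1/R + 1/(jωL) + jωC
Y = (0.00714 + j0.00105) S
|Y| = 0.00722 S → |Z| = 1/|Y| = 138 Ω, ∠Z = −∠Y = -8.40°
cos φ = cos(-8.40°) = 0.989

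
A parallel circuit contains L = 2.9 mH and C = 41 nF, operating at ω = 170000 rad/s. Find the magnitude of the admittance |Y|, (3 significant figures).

X_L = ωL = 493 Ω
X_C = 1/(ωC) = 143 Ω
Parallel: admittances add. Y = 1/(jωL) + jωC
Y = (0 + j0.00494) S
|Y| = 0.00494 S → |Z| = 1/|Y| = 202 Ω, ∠Z = −∠Y = -90.0°

4.94 mS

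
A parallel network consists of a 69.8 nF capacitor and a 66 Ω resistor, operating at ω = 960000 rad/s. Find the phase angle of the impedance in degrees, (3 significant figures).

X_C = 1/(ωC) = 14.9 Ω
Parallel: admittances add. Y = 1/R + jωC
Y = (0.0152 + j0.0670) S
|Y| = 0.0687 S → |Z| = 1/|Y| = 14.6 Ω, ∠Z = −∠Y = -77.3°

-77.3°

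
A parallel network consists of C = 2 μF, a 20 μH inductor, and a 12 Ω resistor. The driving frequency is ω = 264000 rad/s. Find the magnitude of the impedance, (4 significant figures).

2.868 Ω

X_L = ωL = 5.280 Ω
X_C = 1/(ωC) = 1.894 Ω
Parallel: admittances add. Y = 1/R + 1/(jωL) + jωC
Y = (0.08333 + j0.3386) S
|Y| = 0.3487 S → |Z| = 1/|Y| = 2.868 Ω, ∠Z = −∠Y = -76.17°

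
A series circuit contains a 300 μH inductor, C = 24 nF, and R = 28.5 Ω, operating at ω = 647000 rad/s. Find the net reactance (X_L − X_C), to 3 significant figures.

X_L = ωL = 194 Ω
X_C = 1/(ωC) = 64.4 Ω
X = 194 − 64.4 = 130 Ω

130 Ω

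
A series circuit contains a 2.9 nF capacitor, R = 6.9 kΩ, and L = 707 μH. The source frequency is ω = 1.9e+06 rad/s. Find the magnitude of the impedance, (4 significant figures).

6997 Ω

X_L = ωL = 1343 Ω
X_C = 1/(ωC) = 181.5 Ω
Net reactance X = X_L − X_C = 1162 Ω
Z = 6900 + j1162 Ω
|Z| = √(6900² + 1162²) = 6997 Ω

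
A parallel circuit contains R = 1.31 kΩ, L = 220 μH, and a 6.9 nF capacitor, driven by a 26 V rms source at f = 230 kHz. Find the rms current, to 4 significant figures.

178.6 mA

ω = 2πf = 1.445e+06 rad/s
X_L = ωL = 317.9 Ω
X_C = 1/(ωC) = 100.3 Ω
Parallel: admittances add. Y = 1/R + 1/(jωL) + jωC
Y = (0.0007634 + j0.006826) S
|Y| = 0.006869 S → |Z| = 1/|Y| = 145.6 Ω, ∠Z = −∠Y = -83.62°
I = V/|Z| = 26/145.6 = 178.6 mA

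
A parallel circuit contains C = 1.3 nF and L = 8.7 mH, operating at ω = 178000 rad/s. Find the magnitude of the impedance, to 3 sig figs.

2410 Ω

X_L = ωL = 1550 Ω
X_C = 1/(ωC) = 4320 Ω
Parallel: admittances add. Y = 1/(jωL) + jωC
Y = (0 − j0.000414) S
|Y| = 0.000414 S → |Z| = 1/|Y| = 2410 Ω, ∠Z = −∠Y = 90.0°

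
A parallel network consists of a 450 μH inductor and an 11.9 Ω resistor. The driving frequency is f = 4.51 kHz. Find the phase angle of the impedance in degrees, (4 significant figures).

ω = 2πf = 28340 rad/s
X_L = ωL = 12.75 Ω
Parallel: admittances add. Y = 1/R + 1/(jωL)
Y = (0.08403 − j0.07842) S
|Y| = 0.1149 S → |Z| = 1/|Y| = 8.700 Ω, ∠Z = −∠Y = 43.02°

43.02°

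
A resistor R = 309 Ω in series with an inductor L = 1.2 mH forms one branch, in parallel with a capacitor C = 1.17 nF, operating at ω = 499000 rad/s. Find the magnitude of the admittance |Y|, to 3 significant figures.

1.00 mS

X_L = ωL = 599 Ω
X_C = 1/(ωC) = 1710 Ω
Branch 1 (R+jX_L): Z₁ = 309 + j599 Ω, |Z₁| = 674 Ω
Branch 2 (−jX_C): Z₂ = −j1710 Ω
Parallel: Z = Z₁Z₂/(Z₁+Z₂), |Z| = 998 Ω, ∠Z = 47.2°
|Y| = 1/|Z| = 1.00 mS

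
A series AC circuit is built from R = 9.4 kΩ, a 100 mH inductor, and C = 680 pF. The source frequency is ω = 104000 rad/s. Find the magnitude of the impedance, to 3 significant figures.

10100 Ω

X_L = ωL = 10400 Ω
X_C = 1/(ωC) = 14100 Ω
Net reactance X = X_L − X_C = -3740 Ω
Z = 9400 − j3740 Ω
|Z| = √(9400² + 3740²) = 10100 Ω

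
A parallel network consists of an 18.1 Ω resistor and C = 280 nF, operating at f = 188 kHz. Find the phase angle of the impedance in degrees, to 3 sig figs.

-80.5°

ω = 2πf = 1.181e+06 rad/s
X_C = 1/(ωC) = 3.02 Ω
Parallel: admittances add. Y = 1/R + jωC
Y = (0.0552 + j0.331) S
|Y| = 0.335 S → |Z| = 1/|Y| = 2.98 Ω, ∠Z = −∠Y = -80.5°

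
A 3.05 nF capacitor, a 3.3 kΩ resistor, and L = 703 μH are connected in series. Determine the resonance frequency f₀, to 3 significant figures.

109 kHz

ω₀ = 1/√(LC) = 1/√(0.000703 × 3.05e-09) = 682900 rad/s
f₀ = ω₀/(2π) = 109 kHz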